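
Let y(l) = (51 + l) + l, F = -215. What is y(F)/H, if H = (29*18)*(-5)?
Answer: 379/2610 ≈ 0.14521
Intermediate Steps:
y(l) = 51 + 2*l
H = -2610 (H = 522*(-5) = -2610)
y(F)/H = (51 + 2*(-215))/(-2610) = (51 - 430)*(-1/2610) = -379*(-1/2610) = 379/2610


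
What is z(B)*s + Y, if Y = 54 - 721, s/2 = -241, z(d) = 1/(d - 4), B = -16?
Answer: -6429/10 ≈ -642.90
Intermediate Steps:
z(d) = 1/(-4 + d)
s = -482 (s = 2*(-241) = -482)
Y = -667
z(B)*s + Y = -482/(-4 - 16) - 667 = -482/(-20) - 667 = -1/20*(-482) - 667 = 241/10 - 667 = -6429/10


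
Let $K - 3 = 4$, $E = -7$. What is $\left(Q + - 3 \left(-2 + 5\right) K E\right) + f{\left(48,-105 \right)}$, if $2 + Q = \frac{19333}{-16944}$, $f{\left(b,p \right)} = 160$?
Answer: $\frac{10130123}{16944} \approx 597.86$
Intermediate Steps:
$K = 7$ ($K = 3 + 4 = 7$)
$Q = - \frac{53221}{16944}$ ($Q = -2 + \frac{19333}{-16944} = -2 + 19333 \left(- \frac{1}{16944}\right) = -2 - \frac{19333}{16944} = - \frac{53221}{16944} \approx -3.141$)
$\left(Q + - 3 \left(-2 + 5\right) K E\right) + f{\left(48,-105 \right)} = \left(- \frac{53221}{16944} + - 3 \left(-2 + 5\right) 7 \left(-7\right)\right) + 160 = \left(- \frac{53221}{16944} + - 3 \cdot 3 \cdot 7 \left(-7\right)\right) + 160 = \left(- \frac{53221}{16944} + \left(-3\right) 21 \left(-7\right)\right) + 160 = \left(- \frac{53221}{16944} - -441\right) + 160 = \left(- \frac{53221}{16944} + 441\right) + 160 = \frac{7419083}{16944} + 160 = \frac{10130123}{16944}$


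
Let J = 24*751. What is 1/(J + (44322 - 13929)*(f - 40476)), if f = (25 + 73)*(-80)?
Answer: -1/1468450164 ≈ -6.8099e-10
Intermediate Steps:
f = -7840 (f = 98*(-80) = -7840)
J = 18024
1/(J + (44322 - 13929)*(f - 40476)) = 1/(18024 + (44322 - 13929)*(-7840 - 40476)) = 1/(18024 + 30393*(-48316)) = 1/(18024 - 1468468188) = 1/(-1468450164) = -1/1468450164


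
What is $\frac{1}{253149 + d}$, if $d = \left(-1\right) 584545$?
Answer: $- \frac{1}{331396} \approx -3.0175 \cdot 10^{-6}$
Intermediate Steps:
$d = -584545$
$\frac{1}{253149 + d} = \frac{1}{253149 - 584545} = \frac{1}{-331396} = - \frac{1}{331396}$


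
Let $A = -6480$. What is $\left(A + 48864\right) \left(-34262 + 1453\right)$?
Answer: $-1390576656$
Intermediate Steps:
$\left(A + 48864\right) \left(-34262 + 1453\right) = \left(-6480 + 48864\right) \left(-34262 + 1453\right) = 42384 \left(-32809\right) = -1390576656$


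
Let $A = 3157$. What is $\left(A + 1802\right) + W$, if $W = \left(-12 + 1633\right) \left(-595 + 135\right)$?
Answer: $-740701$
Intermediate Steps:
$W = -745660$ ($W = 1621 \left(-460\right) = -745660$)
$\left(A + 1802\right) + W = \left(3157 + 1802\right) - 745660 = 4959 - 745660 = -740701$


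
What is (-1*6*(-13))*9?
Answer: 702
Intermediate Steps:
(-1*6*(-13))*9 = -6*(-13)*9 = 78*9 = 702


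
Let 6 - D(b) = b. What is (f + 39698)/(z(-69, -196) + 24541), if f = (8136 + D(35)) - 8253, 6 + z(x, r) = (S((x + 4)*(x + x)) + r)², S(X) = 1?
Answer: 1236/1955 ≈ 0.63223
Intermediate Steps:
D(b) = 6 - b
z(x, r) = -6 + (1 + r)²
f = -146 (f = (8136 + (6 - 1*35)) - 8253 = (8136 + (6 - 35)) - 8253 = (8136 - 29) - 8253 = 8107 - 8253 = -146)
(f + 39698)/(z(-69, -196) + 24541) = (-146 + 39698)/((-6 + (1 - 196)²) + 24541) = 39552/((-6 + (-195)²) + 24541) = 39552/((-6 + 38025) + 24541) = 39552/(38019 + 24541) = 39552/62560 = 39552*(1/62560) = 1236/1955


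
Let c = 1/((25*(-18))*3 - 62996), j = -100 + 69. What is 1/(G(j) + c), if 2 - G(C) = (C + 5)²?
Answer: -64346/43369205 ≈ -0.0014837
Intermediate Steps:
j = -31
G(C) = 2 - (5 + C)² (G(C) = 2 - (C + 5)² = 2 - (5 + C)²)
c = -1/64346 (c = 1/(-450*3 - 62996) = 1/(-1350 - 62996) = 1/(-64346) = -1/64346 ≈ -1.5541e-5)
1/(G(j) + c) = 1/((2 - (5 - 31)²) - 1/64346) = 1/((2 - 1*(-26)²) - 1/64346) = 1/((2 - 1*676) - 1/64346) = 1/((2 - 676) - 1/64346) = 1/(-674 - 1/64346) = 1/(-43369205/64346) = -64346/43369205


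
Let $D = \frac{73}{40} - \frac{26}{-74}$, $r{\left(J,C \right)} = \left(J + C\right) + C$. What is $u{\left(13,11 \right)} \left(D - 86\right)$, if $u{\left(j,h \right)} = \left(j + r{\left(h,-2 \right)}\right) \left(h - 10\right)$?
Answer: $- \frac{124059}{74} \approx -1676.5$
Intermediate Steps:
$r{\left(J,C \right)} = J + 2 C$ ($r{\left(J,C \right)} = \left(C + J\right) + C = J + 2 C$)
$D = \frac{3221}{1480}$ ($D = 73 \cdot \frac{1}{40} - - \frac{13}{37} = \frac{73}{40} + \frac{13}{37} = \frac{3221}{1480} \approx 2.1763$)
$u{\left(j,h \right)} = \left(-10 + h\right) \left(-4 + h + j\right)$ ($u{\left(j,h \right)} = \left(j + \left(h + 2 \left(-2\right)\right)\right) \left(h - 10\right) = \left(j + \left(h - 4\right)\right) \left(-10 + h\right) = \left(j + \left(-4 + h\right)\right) \left(-10 + h\right) = \left(-4 + h + j\right) \left(-10 + h\right) = \left(-10 + h\right) \left(-4 + h + j\right)$)
$u{\left(13,11 \right)} \left(D - 86\right) = \left(40 + 11^{2} - 154 - 130 + 11 \cdot 13\right) \left(\frac{3221}{1480} - 86\right) = \left(40 + 121 - 154 - 130 + 143\right) \left(- \frac{124059}{1480}\right) = 20 \left(- \frac{124059}{1480}\right) = - \frac{124059}{74}$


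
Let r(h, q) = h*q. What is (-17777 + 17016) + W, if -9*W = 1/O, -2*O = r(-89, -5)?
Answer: -3047803/4005 ≈ -761.00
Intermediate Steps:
O = -445/2 (O = -(-89)*(-5)/2 = -½*445 = -445/2 ≈ -222.50)
W = 2/4005 (W = -1/(9*(-445/2)) = -⅑*(-2/445) = 2/4005 ≈ 0.00049938)
(-17777 + 17016) + W = (-17777 + 17016) + 2/4005 = -761 + 2/4005 = -3047803/4005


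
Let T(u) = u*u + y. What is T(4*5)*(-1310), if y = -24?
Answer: -492560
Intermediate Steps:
T(u) = -24 + u² (T(u) = u*u - 24 = u² - 24 = -24 + u²)
T(4*5)*(-1310) = (-24 + (4*5)²)*(-1310) = (-24 + 20²)*(-1310) = (-24 + 400)*(-1310) = 376*(-1310) = -492560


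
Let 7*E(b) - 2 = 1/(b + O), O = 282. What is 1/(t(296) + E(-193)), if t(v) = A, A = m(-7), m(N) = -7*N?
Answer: 623/30706 ≈ 0.020289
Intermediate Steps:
E(b) = 2/7 + 1/(7*(282 + b)) (E(b) = 2/7 + 1/(7*(b + 282)) = 2/7 + 1/(7*(282 + b)))
A = 49 (A = -7*(-7) = 49)
t(v) = 49
1/(t(296) + E(-193)) = 1/(49 + (565 + 2*(-193))/(7*(282 - 193))) = 1/(49 + (1/7)*(565 - 386)/89) = 1/(49 + (1/7)*(1/89)*179) = 1/(49 + 179/623) = 1/(30706/623) = 623/30706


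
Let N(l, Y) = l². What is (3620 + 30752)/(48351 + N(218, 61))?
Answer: 2644/7375 ≈ 0.35851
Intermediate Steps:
(3620 + 30752)/(48351 + N(218, 61)) = (3620 + 30752)/(48351 + 218²) = 34372/(48351 + 47524) = 34372/95875 = 34372*(1/95875) = 2644/7375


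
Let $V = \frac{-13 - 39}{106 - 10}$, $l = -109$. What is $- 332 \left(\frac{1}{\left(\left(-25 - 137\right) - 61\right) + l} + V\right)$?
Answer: $\frac{1085}{6} \approx 180.83$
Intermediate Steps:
$V = - \frac{13}{24}$ ($V = - \frac{52}{96} = \left(-52\right) \frac{1}{96} = - \frac{13}{24} \approx -0.54167$)
$- 332 \left(\frac{1}{\left(\left(-25 - 137\right) - 61\right) + l} + V\right) = - 332 \left(\frac{1}{\left(\left(-25 - 137\right) - 61\right) - 109} - \frac{13}{24}\right) = - 332 \left(\frac{1}{\left(-162 - 61\right) - 109} - \frac{13}{24}\right) = - 332 \left(\frac{1}{-223 - 109} - \frac{13}{24}\right) = - 332 \left(\frac{1}{-332} - \frac{13}{24}\right) = - 332 \left(- \frac{1}{332} - \frac{13}{24}\right) = \left(-332\right) \left(- \frac{1085}{1992}\right) = \frac{1085}{6}$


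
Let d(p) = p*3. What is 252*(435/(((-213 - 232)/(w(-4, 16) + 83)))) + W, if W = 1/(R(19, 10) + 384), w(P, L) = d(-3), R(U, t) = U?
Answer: -653817439/35867 ≈ -18229.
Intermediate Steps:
d(p) = 3*p
w(P, L) = -9 (w(P, L) = 3*(-3) = -9)
W = 1/403 (W = 1/(19 + 384) = 1/403 ≈ 0.0024814)
252*(435/(((-213 - 232)/(w(-4, 16) + 83)))) + W = 252*(435/(((-213 - 232)/(-9 + 83)))) + 1/403 = 252*(435/((-445/74))) + 1/403 = 252*(435/((-445*1/74))) + 1/403 = 252*(435/(-445/74)) + 1/403 = 252*(435*(-74/445)) + 1/403 = 252*(-6438/89) + 1/403 = -1622376/89 + 1/403 = -653817439/35867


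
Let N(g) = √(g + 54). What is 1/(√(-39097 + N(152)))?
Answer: -I/√(39097 - √206) ≈ -0.0050583*I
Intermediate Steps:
N(g) = √(54 + g)
1/(√(-39097 + N(152))) = 1/(√(-39097 + √(54 + 152))) = 1/(√(-39097 + √206)) = (-39097 + √206)^(-½)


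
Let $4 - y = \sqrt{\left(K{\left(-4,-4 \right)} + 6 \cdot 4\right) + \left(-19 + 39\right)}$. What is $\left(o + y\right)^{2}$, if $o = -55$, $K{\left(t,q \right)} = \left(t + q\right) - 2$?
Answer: $\left(51 + \sqrt{34}\right)^{2} \approx 3229.8$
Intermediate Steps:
$K{\left(t,q \right)} = -2 + q + t$ ($K{\left(t,q \right)} = \left(q + t\right) - 2 = -2 + q + t$)
$y = 4 - \sqrt{34}$ ($y = 4 - \sqrt{\left(\left(-2 - 4 - 4\right) + 6 \cdot 4\right) + \left(-19 + 39\right)} = 4 - \sqrt{\left(-10 + 24\right) + 20} = 4 - \sqrt{14 + 20} = 4 - \sqrt{34} \approx -1.831$)
$\left(o + y\right)^{2} = \left(-55 + \left(4 - \sqrt{34}\right)\right)^{2} = \left(-51 - \sqrt{34}\right)^{2}$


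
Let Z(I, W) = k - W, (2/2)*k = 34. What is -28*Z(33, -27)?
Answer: -1708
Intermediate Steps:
k = 34
Z(I, W) = 34 - W
-28*Z(33, -27) = -28*(34 - 1*(-27)) = -28*(34 + 27) = -28*61 = -1708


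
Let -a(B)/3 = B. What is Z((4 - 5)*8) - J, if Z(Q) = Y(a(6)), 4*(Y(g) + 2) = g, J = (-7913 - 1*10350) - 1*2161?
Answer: 40835/2 ≈ 20418.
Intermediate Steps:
J = -20424 (J = (-7913 - 10350) - 2161 = -18263 - 2161 = -20424)
a(B) = -3*B
Y(g) = -2 + g/4
Z(Q) = -13/2 (Z(Q) = -2 + (-3*6)/4 = -2 + (¼)*(-18) = -2 - 9/2 = -13/2)
Z((4 - 5)*8) - J = -13/2 - 1*(-20424) = -13/2 + 20424 = 40835/2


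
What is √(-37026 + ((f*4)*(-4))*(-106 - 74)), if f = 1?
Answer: 3*I*√3794 ≈ 184.79*I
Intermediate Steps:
√(-37026 + ((f*4)*(-4))*(-106 - 74)) = √(-37026 + ((1*4)*(-4))*(-106 - 74)) = √(-37026 + (4*(-4))*(-180)) = √(-37026 - 16*(-180)) = √(-37026 + 2880) = √(-34146) = 3*I*√3794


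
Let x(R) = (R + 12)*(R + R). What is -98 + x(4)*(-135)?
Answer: -17378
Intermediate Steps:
x(R) = 2*R*(12 + R) (x(R) = (12 + R)*(2*R) = 2*R*(12 + R))
-98 + x(4)*(-135) = -98 + (2*4*(12 + 4))*(-135) = -98 + (2*4*16)*(-135) = -98 + 128*(-135) = -98 - 17280 = -17378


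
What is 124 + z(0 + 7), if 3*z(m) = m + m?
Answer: 386/3 ≈ 128.67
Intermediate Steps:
z(m) = 2*m/3 (z(m) = (m + m)/3 = (2*m)/3 = 2*m/3)
124 + z(0 + 7) = 124 + 2*(0 + 7)/3 = 124 + (⅔)*7 = 124 + 14/3 = 386/3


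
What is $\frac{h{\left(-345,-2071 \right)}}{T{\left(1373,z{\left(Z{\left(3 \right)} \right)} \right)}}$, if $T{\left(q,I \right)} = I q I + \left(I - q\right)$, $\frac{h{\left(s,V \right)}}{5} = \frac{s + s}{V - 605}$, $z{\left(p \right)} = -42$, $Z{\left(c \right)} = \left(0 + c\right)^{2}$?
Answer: $\frac{575}{1079568422} \approx 5.3262 \cdot 10^{-7}$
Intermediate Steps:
$Z{\left(c \right)} = c^{2}$
$h{\left(s,V \right)} = \frac{10 s}{-605 + V}$ ($h{\left(s,V \right)} = 5 \frac{s + s}{V - 605} = 5 \frac{2 s}{-605 + V} = \frac{10 s}{-605 + V}$)
$T{\left(q,I \right)} = I - q + q I^{2}$ ($T{\left(q,I \right)} = q I^{2} + \left(I - q\right) = I - q + q I^{2}$)
$\frac{h{\left(-345,-2071 \right)}}{T{\left(1373,z{\left(Z{\left(3 \right)} \right)} \right)}} = \frac{10 \left(-345\right) \frac{1}{-605 - 2071}}{-42 - 1373 + 1373 \left(-42\right)^{2}} = \frac{10 \left(-345\right) \frac{1}{-2676}}{-42 - 1373 + 1373 \cdot 1764} = \frac{10 \left(-345\right) \left(- \frac{1}{2676}\right)}{-42 - 1373 + 2421972} = \frac{575}{446 \cdot 2420557} = \frac{575}{446} \cdot \frac{1}{2420557} = \frac{575}{1079568422}$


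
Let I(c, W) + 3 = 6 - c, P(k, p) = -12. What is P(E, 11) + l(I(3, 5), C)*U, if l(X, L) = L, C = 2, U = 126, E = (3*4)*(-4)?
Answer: 240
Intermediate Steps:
E = -48 (E = 12*(-4) = -48)
I(c, W) = 3 - c (I(c, W) = -3 + (6 - c) = 3 - c)
P(E, 11) + l(I(3, 5), C)*U = -12 + 2*126 = -12 + 252 = 240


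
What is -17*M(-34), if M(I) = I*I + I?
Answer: -19074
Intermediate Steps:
M(I) = I + I² (M(I) = I² + I = I + I²)
-17*M(-34) = -(-578)*(1 - 34) = -(-578)*(-33) = -17*1122 = -19074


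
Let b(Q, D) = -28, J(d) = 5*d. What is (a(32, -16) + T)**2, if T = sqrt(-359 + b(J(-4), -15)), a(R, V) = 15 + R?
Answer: 1822 + 282*I*sqrt(43) ≈ 1822.0 + 1849.2*I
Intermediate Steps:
T = 3*I*sqrt(43) (T = sqrt(-359 - 28) = sqrt(-387) = 3*I*sqrt(43) ≈ 19.672*I)
(a(32, -16) + T)**2 = ((15 + 32) + 3*I*sqrt(43))**2 = (47 + 3*I*sqrt(43))**2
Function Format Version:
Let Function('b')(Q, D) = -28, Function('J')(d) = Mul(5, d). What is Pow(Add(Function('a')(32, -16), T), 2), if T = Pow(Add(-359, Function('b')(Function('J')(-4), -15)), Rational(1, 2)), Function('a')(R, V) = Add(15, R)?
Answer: Add(1822, Mul(282, I, Pow(43, Rational(1, 2)))) ≈ Add(1822.0, Mul(1849.2, I))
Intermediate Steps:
T = Mul(3, I, Pow(43, Rational(1, 2))) (T = Pow(Add(-359, -28), Rational(1, 2)) = Pow(-387, Rational(1, 2)) = Mul(3, I, Pow(43, Rational(1, 2))) ≈ Mul(19.672, I))
Pow(Add(Function('a')(32, -16), T), 2) = Pow(Add(Add(15, 32), Mul(3, I, Pow(43, Rational(1, 2)))), 2) = Pow(Add(47, Mul(3, I, Pow(43, Rational(1, 2)))), 2)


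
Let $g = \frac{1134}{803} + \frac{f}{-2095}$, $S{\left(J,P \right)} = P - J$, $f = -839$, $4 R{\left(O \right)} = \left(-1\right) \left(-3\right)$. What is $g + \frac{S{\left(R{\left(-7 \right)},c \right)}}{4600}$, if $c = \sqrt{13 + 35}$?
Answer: $\frac{11220955589}{6190808800} + \frac{\sqrt{3}}{1150} \approx 1.814$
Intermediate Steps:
$R{\left(O \right)} = \frac{3}{4}$ ($R{\left(O \right)} = \frac{\left(-1\right) \left(-3\right)}{4} = \frac{1}{4} \cdot 3 = \frac{3}{4}$)
$c = 4 \sqrt{3}$ ($c = \sqrt{48} = 4 \sqrt{3} \approx 6.9282$)
$g = \frac{3049447}{1682285}$ ($g = \frac{1134}{803} - \frac{839}{-2095} = 1134 \cdot \frac{1}{803} - - \frac{839}{2095} = \frac{1134}{803} + \frac{839}{2095} = \frac{3049447}{1682285} \approx 1.8127$)
$g + \frac{S{\left(R{\left(-7 \right)},c \right)}}{4600} = \frac{3049447}{1682285} + \frac{4 \sqrt{3} - \frac{3}{4}}{4600} = \frac{3049447}{1682285} + \left(4 \sqrt{3} - \frac{3}{4}\right) \frac{1}{4600} = \frac{3049447}{1682285} + \left(- \frac{3}{4} + 4 \sqrt{3}\right) \frac{1}{4600} = \frac{3049447}{1682285} - \left(\frac{3}{18400} - \frac{\sqrt{3}}{1150}\right) = \frac{11220955589}{6190808800} + \frac{\sqrt{3}}{1150}$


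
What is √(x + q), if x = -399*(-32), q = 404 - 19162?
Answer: I*√5990 ≈ 77.395*I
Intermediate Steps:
q = -18758
x = 12768
√(x + q) = √(12768 - 18758) = √(-5990) = I*√5990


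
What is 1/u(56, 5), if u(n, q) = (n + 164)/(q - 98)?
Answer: -93/220 ≈ -0.42273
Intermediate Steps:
u(n, q) = (164 + n)/(-98 + q)
1/u(56, 5) = 1/((164 + 56)/(-98 + 5)) = 1/(220/(-93)) = 1/(-1/93*220) = 1/(-220/93) = -93/220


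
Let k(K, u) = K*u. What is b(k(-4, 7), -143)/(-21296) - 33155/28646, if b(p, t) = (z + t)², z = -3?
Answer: -164585877/76255652 ≈ -2.1583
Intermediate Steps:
b(p, t) = (-3 + t)²
b(k(-4, 7), -143)/(-21296) - 33155/28646 = (-3 - 143)²/(-21296) - 33155/28646 = (-146)²*(-1/21296) - 33155*1/28646 = 21316*(-1/21296) - 33155/28646 = -5329/5324 - 33155/28646 = -164585877/76255652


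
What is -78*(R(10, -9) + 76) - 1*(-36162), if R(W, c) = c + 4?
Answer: 30624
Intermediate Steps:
R(W, c) = 4 + c
-78*(R(10, -9) + 76) - 1*(-36162) = -78*((4 - 9) + 76) - 1*(-36162) = -78*(-5 + 76) + 36162 = -78*71 + 36162 = -5538 + 36162 = 30624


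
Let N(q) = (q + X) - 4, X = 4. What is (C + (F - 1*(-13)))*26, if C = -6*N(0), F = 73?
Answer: 2236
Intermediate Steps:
N(q) = q (N(q) = (q + 4) - 4 = (4 + q) - 4 = q)
C = 0 (C = -6*0 = 0)
(C + (F - 1*(-13)))*26 = (0 + (73 - 1*(-13)))*26 = (0 + (73 + 13))*26 = (0 + 86)*26 = 86*26 = 2236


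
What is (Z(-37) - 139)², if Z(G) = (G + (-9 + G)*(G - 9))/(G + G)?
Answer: 152893225/5476 ≈ 27921.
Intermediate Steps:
Z(G) = (G + (-9 + G)²)/(2*G) (Z(G) = (G + (-9 + G)*(-9 + G))/((2*G)) = (G + (-9 + G)²)*(1/(2*G)) = (G + (-9 + G)²)/(2*G))
(Z(-37) - 139)² = ((½)*(-37 + (-9 - 37)²)/(-37) - 139)² = ((½)*(-1/37)*(-37 + (-46)²) - 139)² = ((½)*(-1/37)*(-37 + 2116) - 139)² = ((½)*(-1/37)*2079 - 139)² = (-2079/74 - 139)² = (-12365/74)² = 152893225/5476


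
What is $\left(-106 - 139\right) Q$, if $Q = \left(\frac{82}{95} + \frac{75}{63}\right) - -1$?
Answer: $- \frac{42644}{57} \approx -748.14$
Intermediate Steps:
$Q = \frac{6092}{1995}$ ($Q = \left(82 \cdot \frac{1}{95} + 75 \cdot \frac{1}{63}\right) + 1 = \left(\frac{82}{95} + \frac{25}{21}\right) + 1 = \frac{4097}{1995} + 1 = \frac{6092}{1995} \approx 3.0536$)
$\left(-106 - 139\right) Q = \left(-106 - 139\right) \frac{6092}{1995} = \left(-245\right) \frac{6092}{1995} = - \frac{42644}{57}$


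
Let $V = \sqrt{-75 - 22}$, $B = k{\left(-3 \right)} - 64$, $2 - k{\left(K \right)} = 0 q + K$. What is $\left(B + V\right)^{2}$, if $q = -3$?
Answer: $\left(59 - i \sqrt{97}\right)^{2} \approx 3384.0 - 1162.2 i$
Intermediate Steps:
$k{\left(K \right)} = 2 - K$ ($k{\left(K \right)} = 2 - \left(0 \left(-3\right) + K\right) = 2 - \left(0 + K\right) = 2 - K$)
$B = -59$ ($B = \left(2 - -3\right) - 64 = \left(2 + 3\right) - 64 = 5 - 64 = -59$)
$V = i \sqrt{97}$ ($V = \sqrt{-97} = i \sqrt{97} \approx 9.8489 i$)
$\left(B + V\right)^{2} = \left(-59 + i \sqrt{97}\right)^{2}$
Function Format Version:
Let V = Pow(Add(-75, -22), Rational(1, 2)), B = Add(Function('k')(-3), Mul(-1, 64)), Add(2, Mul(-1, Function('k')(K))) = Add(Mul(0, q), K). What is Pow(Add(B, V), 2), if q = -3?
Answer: Pow(Add(59, Mul(-1, I, Pow(97, Rational(1, 2)))), 2) ≈ Add(3384.0, Mul(-1162.2, I))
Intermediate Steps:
Function('k')(K) = Add(2, Mul(-1, K)) (Function('k')(K) = Add(2, Mul(-1, Add(Mul(0, -3), K))) = Add(2, Mul(-1, Add(0, K))) = Add(2, Mul(-1, K)))
B = -59 (B = Add(Add(2, Mul(-1, -3)), Mul(-1, 64)) = Add(Add(2, 3), -64) = Add(5, -64) = -59)
V = Mul(I, Pow(97, Rational(1, 2))) (V = Pow(-97, Rational(1, 2)) = Mul(I, Pow(97, Rational(1, 2))) ≈ Mul(9.8489, I))
Pow(Add(B, V), 2) = Pow(Add(-59, Mul(I, Pow(97, Rational(1, 2)))), 2)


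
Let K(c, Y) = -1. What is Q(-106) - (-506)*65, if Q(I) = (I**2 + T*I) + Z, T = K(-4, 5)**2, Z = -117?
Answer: 43903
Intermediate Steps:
T = 1 (T = (-1)**2 = 1)
Q(I) = -117 + I + I**2 (Q(I) = (I**2 + 1*I) - 117 = (I**2 + I) - 117 = (I + I**2) - 117 = -117 + I + I**2)
Q(-106) - (-506)*65 = (-117 - 106 + (-106)**2) - (-506)*65 = (-117 - 106 + 11236) - 1*(-32890) = 11013 + 32890 = 43903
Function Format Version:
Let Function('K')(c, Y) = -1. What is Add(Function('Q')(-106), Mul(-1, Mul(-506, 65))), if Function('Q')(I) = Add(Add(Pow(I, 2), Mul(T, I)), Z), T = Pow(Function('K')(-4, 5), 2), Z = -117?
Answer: 43903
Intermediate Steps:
T = 1 (T = Pow(-1, 2) = 1)
Function('Q')(I) = Add(-117, I, Pow(I, 2)) (Function('Q')(I) = Add(Add(Pow(I, 2), Mul(1, I)), -117) = Add(Add(Pow(I, 2), I), -117) = Add(Add(I, Pow(I, 2)), -117) = Add(-117, I, Pow(I, 2)))
Add(Function('Q')(-106), Mul(-1, Mul(-506, 65))) = Add(Add(-117, -106, Pow(-106, 2)), Mul(-1, Mul(-506, 65))) = Add(Add(-117, -106, 11236), Mul(-1, -32890)) = Add(11013, 32890) = 43903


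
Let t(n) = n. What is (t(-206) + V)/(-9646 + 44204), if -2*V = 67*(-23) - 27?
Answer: 289/17279 ≈ 0.016726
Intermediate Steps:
V = 784 (V = -(67*(-23) - 27)/2 = -(-1541 - 27)/2 = -½*(-1568) = 784)
(t(-206) + V)/(-9646 + 44204) = (-206 + 784)/(-9646 + 44204) = 578/34558 = 578*(1/34558) = 289/17279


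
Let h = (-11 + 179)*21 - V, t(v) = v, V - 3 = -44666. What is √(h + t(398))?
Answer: √48589 ≈ 220.43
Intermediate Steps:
V = -44663 (V = 3 - 44666 = -44663)
h = 48191 (h = (-11 + 179)*21 - 1*(-44663) = 168*21 + 44663 = 3528 + 44663 = 48191)
√(h + t(398)) = √(48191 + 398) = √48589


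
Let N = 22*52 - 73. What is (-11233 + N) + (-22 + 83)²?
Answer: -6441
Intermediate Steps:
N = 1071 (N = 1144 - 73 = 1071)
(-11233 + N) + (-22 + 83)² = (-11233 + 1071) + (-22 + 83)² = -10162 + 61² = -10162 + 3721 = -6441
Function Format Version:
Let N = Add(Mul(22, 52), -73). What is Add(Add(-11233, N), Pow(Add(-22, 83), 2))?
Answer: -6441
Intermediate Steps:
N = 1071 (N = Add(1144, -73) = 1071)
Add(Add(-11233, N), Pow(Add(-22, 83), 2)) = Add(Add(-11233, 1071), Pow(Add(-22, 83), 2)) = Add(-10162, Pow(61, 2)) = Add(-10162, 3721) = -6441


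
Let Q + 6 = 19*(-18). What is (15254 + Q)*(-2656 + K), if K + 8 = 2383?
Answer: -4188586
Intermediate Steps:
K = 2375 (K = -8 + 2383 = 2375)
Q = -348 (Q = -6 + 19*(-18) = -6 - 342 = -348)
(15254 + Q)*(-2656 + K) = (15254 - 348)*(-2656 + 2375) = 14906*(-281) = -4188586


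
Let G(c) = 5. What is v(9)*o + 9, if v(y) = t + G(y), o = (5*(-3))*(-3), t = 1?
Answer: 279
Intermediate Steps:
o = 45 (o = -15*(-3) = 45)
v(y) = 6 (v(y) = 1 + 5 = 6)
v(9)*o + 9 = 6*45 + 9 = 270 + 9 = 279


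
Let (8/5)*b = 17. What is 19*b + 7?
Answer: 1671/8 ≈ 208.88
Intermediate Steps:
b = 85/8 (b = (5/8)*17 = 85/8 ≈ 10.625)
19*b + 7 = 19*(85/8) + 7 = 1615/8 + 7 = 1671/8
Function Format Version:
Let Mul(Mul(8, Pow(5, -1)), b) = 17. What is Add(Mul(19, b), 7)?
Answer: Rational(1671, 8) ≈ 208.88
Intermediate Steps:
b = Rational(85, 8) (b = Mul(Rational(5, 8), 17) = Rational(85, 8) ≈ 10.625)
Add(Mul(19, b), 7) = Add(Mul(19, Rational(85, 8)), 7) = Add(Rational(1615, 8), 7) = Rational(1671, 8)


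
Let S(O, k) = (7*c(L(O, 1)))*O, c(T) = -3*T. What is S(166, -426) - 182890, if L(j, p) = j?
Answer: -761566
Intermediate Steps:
S(O, k) = -21*O**2 (S(O, k) = (7*(-3*O))*O = (-21*O)*O = -21*O**2)
S(166, -426) - 182890 = -21*166**2 - 182890 = -21*27556 - 182890 = -578676 - 182890 = -761566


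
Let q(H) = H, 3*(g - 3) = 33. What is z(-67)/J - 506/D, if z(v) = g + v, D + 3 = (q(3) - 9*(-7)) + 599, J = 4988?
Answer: -1279507/1651028 ≈ -0.77498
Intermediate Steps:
g = 14 (g = 3 + (⅓)*33 = 3 + 11 = 14)
D = 662 (D = -3 + ((3 - 9*(-7)) + 599) = -3 + ((3 + 63) + 599) = -3 + (66 + 599) = -3 + 665 = 662)
z(v) = 14 + v
z(-67)/J - 506/D = (14 - 67)/4988 - 506/662 = -53*1/4988 - 506*1/662 = -53/4988 - 253/331 = -1279507/1651028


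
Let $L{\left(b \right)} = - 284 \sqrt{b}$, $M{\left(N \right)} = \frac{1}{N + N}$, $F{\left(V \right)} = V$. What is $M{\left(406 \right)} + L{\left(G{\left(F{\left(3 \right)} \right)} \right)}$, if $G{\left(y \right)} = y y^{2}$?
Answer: $\frac{1}{812} - 852 \sqrt{3} \approx -1475.7$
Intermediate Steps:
$M{\left(N \right)} = \frac{1}{2 N}$
$G{\left(y \right)} = y^{3}$
$M{\left(406 \right)} + L{\left(G{\left(F{\left(3 \right)} \right)} \right)} = \frac{1}{2 \cdot 406} - 284 \sqrt{3^{3}} = \frac{1}{2} \cdot \frac{1}{406} - 284 \sqrt{27} = \frac{1}{812} - 284 \cdot 3 \sqrt{3} = \frac{1}{812} - 852 \sqrt{3}$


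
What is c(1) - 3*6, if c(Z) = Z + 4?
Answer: -13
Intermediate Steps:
c(Z) = 4 + Z
c(1) - 3*6 = (4 + 1) - 3*6 = 5 - 18 = -13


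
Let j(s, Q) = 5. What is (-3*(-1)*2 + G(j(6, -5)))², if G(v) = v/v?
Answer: 49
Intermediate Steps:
G(v) = 1
(-3*(-1)*2 + G(j(6, -5)))² = (-3*(-1)*2 + 1)² = (3*2 + 1)² = (6 + 1)² = 7² = 49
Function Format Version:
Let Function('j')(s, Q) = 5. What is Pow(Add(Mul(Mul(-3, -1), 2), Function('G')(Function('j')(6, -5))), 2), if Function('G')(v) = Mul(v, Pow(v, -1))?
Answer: 49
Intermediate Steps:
Function('G')(v) = 1
Pow(Add(Mul(Mul(-3, -1), 2), Function('G')(Function('j')(6, -5))), 2) = Pow(Add(Mul(Mul(-3, -1), 2), 1), 2) = Pow(Add(Mul(3, 2), 1), 2) = Pow(Add(6, 1), 2) = Pow(7, 2) = 49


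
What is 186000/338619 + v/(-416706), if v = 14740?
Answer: 12086011990/23517428169 ≈ 0.51392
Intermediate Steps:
186000/338619 + v/(-416706) = 186000/338619 + 14740/(-416706) = 186000*(1/338619) + 14740*(-1/416706) = 62000/112873 - 7370/208353 = 12086011990/23517428169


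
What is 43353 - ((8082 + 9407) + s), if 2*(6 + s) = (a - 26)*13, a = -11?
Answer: 52221/2 ≈ 26111.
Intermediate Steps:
s = -493/2 (s = -6 + ((-11 - 26)*13)/2 = -6 + (-37*13)/2 = -6 + (½)*(-481) = -6 - 481/2 = -493/2 ≈ -246.50)
43353 - ((8082 + 9407) + s) = 43353 - ((8082 + 9407) - 493/2) = 43353 - (17489 - 493/2) = 43353 - 1*34485/2 = 43353 - 34485/2 = 52221/2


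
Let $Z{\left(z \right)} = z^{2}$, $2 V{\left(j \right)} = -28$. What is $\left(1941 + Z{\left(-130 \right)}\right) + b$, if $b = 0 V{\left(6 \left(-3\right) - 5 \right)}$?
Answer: $18841$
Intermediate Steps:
$V{\left(j \right)} = -14$ ($V{\left(j \right)} = \frac{1}{2} \left(-28\right) = -14$)
$b = 0$ ($b = 0 \left(-14\right) = 0$)
$\left(1941 + Z{\left(-130 \right)}\right) + b = \left(1941 + \left(-130\right)^{2}\right) + 0 = \left(1941 + 16900\right) + 0 = 18841 + 0 = 18841$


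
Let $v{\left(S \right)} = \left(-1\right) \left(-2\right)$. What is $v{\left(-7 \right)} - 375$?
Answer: $-373$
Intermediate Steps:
$v{\left(S \right)} = 2$
$v{\left(-7 \right)} - 375 = 2 - 375 = -373$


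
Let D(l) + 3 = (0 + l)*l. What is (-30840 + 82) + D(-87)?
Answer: -23192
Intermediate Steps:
D(l) = -3 + l**2 (D(l) = -3 + (0 + l)*l = -3 + l*l = -3 + l**2)
(-30840 + 82) + D(-87) = (-30840 + 82) + (-3 + (-87)**2) = -30758 + (-3 + 7569) = -30758 + 7566 = -23192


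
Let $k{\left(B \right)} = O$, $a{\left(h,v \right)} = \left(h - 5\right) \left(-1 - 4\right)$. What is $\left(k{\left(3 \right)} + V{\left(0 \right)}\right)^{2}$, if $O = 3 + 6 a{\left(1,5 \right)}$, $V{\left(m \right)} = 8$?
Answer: $17161$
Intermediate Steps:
$a{\left(h,v \right)} = 25 - 5 h$ ($a{\left(h,v \right)} = \left(-5 + h\right) \left(-5\right) = 25 - 5 h$)
$O = 123$ ($O = 3 + 6 \left(25 - 5\right) = 3 + 6 \cdot 20 = 3 + 120 = 123$)
$k{\left(B \right)} = 123$
$\left(k{\left(3 \right)} + V{\left(0 \right)}\right)^{2} = \left(123 + 8\right)^{2} = 131^{2} = 17161$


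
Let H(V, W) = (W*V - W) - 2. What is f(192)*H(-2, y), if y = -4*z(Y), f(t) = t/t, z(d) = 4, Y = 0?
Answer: 46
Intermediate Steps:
f(t) = 1
y = -16 (y = -4*4 = -16)
H(V, W) = -2 - W + V*W (H(V, W) = (V*W - W) - 2 = (-W + V*W) - 2 = -2 - W + V*W)
f(192)*H(-2, y) = 1*(-2 - 1*(-16) - 2*(-16)) = 1*(-2 + 16 + 32) = 1*46 = 46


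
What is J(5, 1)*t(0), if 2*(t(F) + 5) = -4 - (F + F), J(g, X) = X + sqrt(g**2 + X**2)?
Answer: -7 - 7*sqrt(26) ≈ -42.693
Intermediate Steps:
J(g, X) = X + sqrt(X**2 + g**2)
t(F) = -7 - F (t(F) = -5 + (-4 - (F + F))/2 = -5 + (-4 - 2*F)/2 = -5 + (-2 - F) = -7 - F)
J(5, 1)*t(0) = (1 + sqrt(1**2 + 5**2))*(-7 - 1*0) = (1 + sqrt(1 + 25))*(-7 + 0) = (1 + sqrt(26))*(-7) = -7 - 7*sqrt(26)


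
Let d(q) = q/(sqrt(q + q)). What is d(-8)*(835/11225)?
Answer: 334*I/2245 ≈ 0.14878*I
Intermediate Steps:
d(q) = sqrt(2)*sqrt(q)/2 (d(q) = q/(sqrt(2*q)) = q/((sqrt(2)*sqrt(q))) = q*(sqrt(2)/(2*sqrt(q))) = sqrt(2)*sqrt(q)/2)
d(-8)*(835/11225) = (sqrt(2)*sqrt(-8)/2)*(835/11225) = (sqrt(2)*(2*I*sqrt(2))/2)*(835*(1/11225)) = (2*I)*(167/2245) = 334*I/2245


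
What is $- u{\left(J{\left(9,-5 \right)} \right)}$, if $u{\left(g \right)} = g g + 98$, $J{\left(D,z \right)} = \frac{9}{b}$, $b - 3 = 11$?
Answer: $- \frac{19289}{196} \approx -98.413$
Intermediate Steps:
$b = 14$ ($b = 3 + 11 = 14$)
$J{\left(D,z \right)} = \frac{9}{14}$
$u{\left(g \right)} = 98 + g^{2}$ ($u{\left(g \right)} = g^{2} + 98 = 98 + g^{2}$)
$- u{\left(J{\left(9,-5 \right)} \right)} = - (98 + \left(\frac{9}{14}\right)^{2}) = - (98 + \frac{81}{196}) = \left(-1\right) \frac{19289}{196} = - \frac{19289}{196}$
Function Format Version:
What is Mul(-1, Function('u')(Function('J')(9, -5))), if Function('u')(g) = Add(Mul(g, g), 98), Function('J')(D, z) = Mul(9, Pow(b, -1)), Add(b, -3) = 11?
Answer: Rational(-19289, 196) ≈ -98.413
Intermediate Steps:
b = 14 (b = Add(3, 11) = 14)
Function('J')(D, z) = Rational(9, 14) (Function('J')(D, z) = Mul(9, Pow(14, -1)) = Mul(9, Rational(1, 14)) = Rational(9, 14))
Function('u')(g) = Add(98, Pow(g, 2)) (Function('u')(g) = Add(Pow(g, 2), 98) = Add(98, Pow(g, 2)))
Mul(-1, Function('u')(Function('J')(9, -5))) = Mul(-1, Add(98, Pow(Rational(9, 14), 2))) = Mul(-1, Add(98, Rational(81, 196))) = Mul(-1, Rational(19289, 196)) = Rational(-19289, 196)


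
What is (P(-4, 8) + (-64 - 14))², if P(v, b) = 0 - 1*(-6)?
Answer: 5184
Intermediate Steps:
P(v, b) = 6 (P(v, b) = 0 + 6 = 6)
(P(-4, 8) + (-64 - 14))² = (6 + (-64 - 14))² = (6 - 78)² = (-72)² = 5184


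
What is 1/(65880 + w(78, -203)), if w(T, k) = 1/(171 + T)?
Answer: 249/16404121 ≈ 1.5179e-5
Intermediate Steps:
1/(65880 + w(78, -203)) = 1/(65880 + 1/(171 + 78)) = 1/(65880 + 1/249) = 1/(16404121/249) = 249/16404121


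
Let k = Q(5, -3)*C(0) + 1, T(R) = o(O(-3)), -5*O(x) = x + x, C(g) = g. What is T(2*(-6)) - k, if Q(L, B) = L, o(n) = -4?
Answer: -5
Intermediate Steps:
O(x) = -2*x/5 (O(x) = -(x + x)/5 = -2*x/5)
T(R) = -4
k = 1 (k = 5*0 + 1 = 0 + 1 = 1)
T(2*(-6)) - k = -4 - 1*1 = -4 - 1 = -5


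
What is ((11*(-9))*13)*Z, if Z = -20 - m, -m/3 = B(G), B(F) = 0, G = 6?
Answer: 25740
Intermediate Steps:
m = 0 (m = -3*0 = 0)
Z = -20 (Z = -20 - 1*0 = -20 + 0 = -20)
((11*(-9))*13)*Z = ((11*(-9))*13)*(-20) = -99*13*(-20) = -1287*(-20) = 25740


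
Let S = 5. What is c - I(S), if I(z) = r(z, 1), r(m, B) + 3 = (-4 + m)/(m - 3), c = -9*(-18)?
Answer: 329/2 ≈ 164.50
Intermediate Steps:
c = 162
r(m, B) = -3 + (-4 + m)/(-3 + m) (r(m, B) = -3 + (-4 + m)/(m - 3) = -3 + (-4 + m)/(-3 + m))
I(z) = (5 - 2*z)/(-3 + z)
c - I(S) = 162 - (5 - 2*5)/(-3 + 5) = 162 - (5 - 10)/2 = 162 - (-5)/2 = 162 - 1*(-5/2) = 162 + 5/2 = 329/2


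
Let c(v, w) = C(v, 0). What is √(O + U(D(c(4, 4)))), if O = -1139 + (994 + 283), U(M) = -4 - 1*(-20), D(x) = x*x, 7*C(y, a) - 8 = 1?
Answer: √154 ≈ 12.410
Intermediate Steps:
C(y, a) = 9/7 (C(y, a) = 8/7 + (⅐)*1 = 8/7 + ⅐ = 9/7)
c(v, w) = 9/7
D(x) = x²
U(M) = 16 (U(M) = -4 + 20 = 16)
O = 138 (O = -1139 + 1277 = 138)
√(O + U(D(c(4, 4)))) = √(138 + 16) = √154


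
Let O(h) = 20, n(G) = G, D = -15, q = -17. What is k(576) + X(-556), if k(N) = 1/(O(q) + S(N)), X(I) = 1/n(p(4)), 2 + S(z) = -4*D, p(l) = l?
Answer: 41/156 ≈ 0.26282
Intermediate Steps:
S(z) = 58 (S(z) = -2 - 4*(-15) = -2 + 60 = 58)
X(I) = 1/4
k(N) = 1/78 (k(N) = 1/(20 + 58) = 1/78)
k(576) + X(-556) = 1/78 + 1/4 = 41/156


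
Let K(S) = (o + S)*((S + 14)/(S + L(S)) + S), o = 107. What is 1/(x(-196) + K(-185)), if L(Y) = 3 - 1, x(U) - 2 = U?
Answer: 61/863950 ≈ 7.0606e-5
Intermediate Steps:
x(U) = 2 + U
L(Y) = 2
K(S) = (107 + S)*(S + (14 + S)/(2 + S)) (K(S) = (107 + S)*((S + 14)/(S + 2) + S) = (107 + S)*((14 + S)/(2 + S) + S) = (107 + S)*(S + (14 + S)/(2 + S)))
1/(x(-196) + K(-185)) = 1/((2 - 196) + (1498 + (-185)³ + 110*(-185)² + 335*(-185))/(2 - 185)) = 1/(-194 + (1498 - 6331625 + 110*34225 - 61975)/(-183)) = 1/(-194 - (1498 - 6331625 + 3764750 - 61975)/183) = 1/(-194 - 1/183*(-2627352)) = 1/(-194 + 875784/61) = 1/(863950/61) = 61/863950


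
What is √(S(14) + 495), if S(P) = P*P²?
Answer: √3239 ≈ 56.912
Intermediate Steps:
S(P) = P³
√(S(14) + 495) = √(14³ + 495) = √(2744 + 495) = √3239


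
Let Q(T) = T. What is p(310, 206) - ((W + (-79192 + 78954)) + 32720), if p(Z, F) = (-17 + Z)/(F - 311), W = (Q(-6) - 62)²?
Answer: -3896423/105 ≈ -37109.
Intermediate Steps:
W = 4624 (W = (-6 - 62)² = (-68)² = 4624)
p(Z, F) = (-17 + Z)/(-311 + F)
p(310, 206) - ((W + (-79192 + 78954)) + 32720) = (-17 + 310)/(-311 + 206) - ((4624 + (-79192 + 78954)) + 32720) = 293/(-105) - ((4624 - 238) + 32720) = -1/105*293 - (4386 + 32720) = -293/105 - 1*37106 = -293/105 - 37106 = -3896423/105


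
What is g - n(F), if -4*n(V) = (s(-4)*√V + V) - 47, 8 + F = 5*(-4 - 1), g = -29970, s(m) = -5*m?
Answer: -29990 + 5*I*√33 ≈ -29990.0 + 28.723*I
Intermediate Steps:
F = -33 (F = -8 + 5*(-4 - 1) = -8 + 5*(-5) = -8 - 25 = -33)
n(V) = 47/4 - 5*√V - V/4 (n(V) = -(((-5*(-4))*√V + V) - 47)/4 = -((20*√V + V) - 47)/4 = -((V + 20*√V) - 47)/4 = -(-47 + V + 20*√V)/4 = 47/4 - 5*√V - V/4)
g - n(F) = -29970 - (47/4 - 5*I*√33 - ¼*(-33)) = -29970 - (47/4 - 5*I*√33 + 33/4) = -29970 - (20 - 5*I*√33) = -29970 + (-20 + 5*I*√33) = -29990 + 5*I*√33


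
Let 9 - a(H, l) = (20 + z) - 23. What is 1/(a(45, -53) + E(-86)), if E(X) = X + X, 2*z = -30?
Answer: -1/145 ≈ -0.0068966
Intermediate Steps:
z = -15 (z = (1/2)*(-30) = -15)
E(X) = 2*X
a(H, l) = 27 (a(H, l) = 9 - ((20 - 15) - 23) = 9 - (5 - 23) = 9 - 1*(-18) = 9 + 18 = 27)
1/(a(45, -53) + E(-86)) = 1/(27 + 2*(-86)) = 1/(27 - 172) = 1/(-145) = -1/145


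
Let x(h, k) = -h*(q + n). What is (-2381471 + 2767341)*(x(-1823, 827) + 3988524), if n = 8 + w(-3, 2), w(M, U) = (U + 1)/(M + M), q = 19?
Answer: 1557692942645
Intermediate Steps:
w(M, U) = (1 + U)/(2*M) (w(M, U) = (1 + U)/((2*M)) = (1 + U)*(1/(2*M)) = (1 + U)/(2*M))
n = 15/2 (n = 8 + (1/2)*(1 + 2)/(-3) = 8 + (1/2)*(-1/3)*3 = 8 - 1/2 = 15/2 ≈ 7.5000)
x(h, k) = -53*h/2 (x(h, k) = -h*(19 + 15/2) = -h*53/2 = -53*h/2)
(-2381471 + 2767341)*(x(-1823, 827) + 3988524) = (-2381471 + 2767341)*(-53/2*(-1823) + 3988524) = 385870*(96619/2 + 3988524) = 385870*(8073667/2) = 1557692942645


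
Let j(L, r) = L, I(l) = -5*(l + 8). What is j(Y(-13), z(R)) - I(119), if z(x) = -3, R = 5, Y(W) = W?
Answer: 622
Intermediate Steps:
I(l) = -40 - 5*l (I(l) = -5*(8 + l) = -40 - 5*l)
j(Y(-13), z(R)) - I(119) = -13 - (-40 - 5*119) = -13 - (-40 - 595) = -13 - 1*(-635) = -13 + 635 = 622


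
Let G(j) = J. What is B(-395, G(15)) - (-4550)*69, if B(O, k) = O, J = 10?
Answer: 313555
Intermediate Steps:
G(j) = 10
B(-395, G(15)) - (-4550)*69 = -395 - (-4550)*69 = -395 - 1*(-313950) = -395 + 313950 = 313555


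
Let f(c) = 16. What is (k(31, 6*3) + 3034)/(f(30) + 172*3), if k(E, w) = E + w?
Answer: 3083/532 ≈ 5.7951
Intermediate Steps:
(k(31, 6*3) + 3034)/(f(30) + 172*3) = ((31 + 6*3) + 3034)/(16 + 172*3) = ((31 + 18) + 3034)/(16 + 516) = (49 + 3034)/532 = 3083*(1/532) = 3083/532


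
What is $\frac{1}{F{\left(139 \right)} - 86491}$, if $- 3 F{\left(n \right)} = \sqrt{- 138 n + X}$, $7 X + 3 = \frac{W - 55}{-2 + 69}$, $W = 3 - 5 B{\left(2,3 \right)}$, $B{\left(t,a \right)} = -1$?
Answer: $- \frac{365078511}{31576014491507} + \frac{3 i \sqrt{4219408214}}{31576014491507} \approx -1.1562 \cdot 10^{-5} + 6.1715 \cdot 10^{-9} i$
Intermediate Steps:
$W = 8$ ($W = 3 - -5 = 3 + 5 = 8$)
$X = - \frac{248}{469}$ ($X = - \frac{3}{7} + \frac{\left(8 - 55\right) \frac{1}{-2 + 69}}{7} = - \frac{3}{7} + \frac{\left(-47\right) \frac{1}{67}}{7} = - \frac{3}{7} + \frac{1}{7} \left(- \frac{47}{67}\right) = - \frac{3}{7} - \frac{47}{469} = - \frac{248}{469} \approx -0.52878$)
$F{\left(n \right)} = - \frac{\sqrt{- \frac{248}{469} - 138 n}}{3}$ ($F{\left(n \right)} = - \frac{\sqrt{- 138 n - \frac{248}{469}}}{3} = - \frac{\sqrt{- \frac{248}{469} - 138 n}}{3}$)
$\frac{1}{F{\left(139 \right)} - 86491} = \frac{1}{- \frac{\sqrt{-116312 - 4219291902}}{1407} - 86491} = \frac{1}{- \frac{\sqrt{-4219408214}}{1407} - 86491} = \frac{1}{- \frac{i \sqrt{4219408214}}{1407} - 86491} = \frac{1}{-86491 - \frac{i \sqrt{4219408214}}{1407}}$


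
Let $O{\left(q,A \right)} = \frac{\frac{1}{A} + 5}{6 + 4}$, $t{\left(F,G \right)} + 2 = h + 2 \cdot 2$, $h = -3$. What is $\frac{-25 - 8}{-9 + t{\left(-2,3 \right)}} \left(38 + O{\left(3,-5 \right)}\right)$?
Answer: $\frac{15873}{125} \approx 126.98$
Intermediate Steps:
$t{\left(F,G \right)} = -1$ ($t{\left(F,G \right)} = -2 + \left(-3 + 2 \cdot 2\right) = -2 + \left(-3 + 4\right) = -2 + 1 = -1$)
$O{\left(q,A \right)} = \frac{1}{2} + \frac{1}{10 A}$ ($O{\left(q,A \right)} = \frac{5 + \frac{1}{A}}{10} = \left(5 + \frac{1}{A}\right) \frac{1}{10} = \frac{1}{2} + \frac{1}{10 A}$)
$\frac{-25 - 8}{-9 + t{\left(-2,3 \right)}} \left(38 + O{\left(3,-5 \right)}\right) = \frac{-25 - 8}{-9 - 1} \left(38 + \frac{1 + 5 \left(-5\right)}{10 \left(-5\right)}\right) = - \frac{33}{-10} \left(38 + \frac{1}{10} \left(- \frac{1}{5}\right) \left(1 - 25\right)\right) = \left(-33\right) \left(- \frac{1}{10}\right) \left(38 + \frac{1}{10} \left(- \frac{1}{5}\right) \left(-24\right)\right) = \frac{33 \left(38 + \frac{12}{25}\right)}{10} = \frac{33}{10} \cdot \frac{962}{25} = \frac{15873}{125}$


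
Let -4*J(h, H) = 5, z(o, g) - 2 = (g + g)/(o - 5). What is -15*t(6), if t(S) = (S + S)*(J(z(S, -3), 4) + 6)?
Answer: -855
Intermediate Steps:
z(o, g) = 2 + 2*g/(-5 + o) (z(o, g) = 2 + (g + g)/(o - 5) = 2 + (2*g)/(-5 + o) = 2 + 2*g/(-5 + o))
J(h, H) = -5/4 (J(h, H) = -¼*5 = -5/4)
t(S) = 19*S/2 (t(S) = (S + S)*(-5/4 + 6) = (2*S)*(19/4) = 19*S/2)
-15*t(6) = -285*6/2 = -15*57 = -855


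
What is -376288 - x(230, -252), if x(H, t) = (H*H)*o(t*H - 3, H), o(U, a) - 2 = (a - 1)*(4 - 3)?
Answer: -12596188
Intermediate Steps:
o(U, a) = 1 + a (o(U, a) = 2 + (a - 1)*(4 - 3) = 2 + (-1 + a)*1 = 2 + (-1 + a) = 1 + a)
x(H, t) = H**2*(1 + H) (x(H, t) = (H*H)*(1 + H) = H**2*(1 + H))
-376288 - x(230, -252) = -376288 - 230**2*(1 + 230) = -376288 - 52900*231 = -376288 - 1*12219900 = -376288 - 12219900 = -12596188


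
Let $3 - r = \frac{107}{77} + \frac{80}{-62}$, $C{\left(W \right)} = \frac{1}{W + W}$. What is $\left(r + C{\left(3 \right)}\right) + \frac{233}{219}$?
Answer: $\frac{4319305}{1045506} \approx 4.1313$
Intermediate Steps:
$C{\left(W \right)} = \frac{1}{2 W}$
$r = \frac{6924}{2387}$ ($r = 3 - \left(\frac{107}{77} + \frac{80}{-62}\right) = 3 - \left(107 \cdot \frac{1}{77} + 80 \left(- \frac{1}{62}\right)\right) = 3 - \left(\frac{107}{77} - \frac{40}{31}\right) = 3 - \frac{237}{2387} = \frac{6924}{2387} \approx 2.9007$)
$\left(r + C{\left(3 \right)}\right) + \frac{233}{219} = \left(\frac{6924}{2387} + \frac{1}{2 \cdot 3}\right) + \frac{233}{219} = \left(\frac{6924}{2387} + \frac{1}{2} \cdot \frac{1}{3}\right) + 233 \cdot \frac{1}{219} = \left(\frac{6924}{2387} + \frac{1}{6}\right) + \frac{233}{219} = \frac{43931}{14322} + \frac{233}{219} = \frac{4319305}{1045506}$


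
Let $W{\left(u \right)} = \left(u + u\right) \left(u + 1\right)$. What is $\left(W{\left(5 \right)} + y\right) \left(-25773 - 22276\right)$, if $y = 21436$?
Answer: $-1032861304$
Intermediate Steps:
$W{\left(u \right)} = 2 u \left(1 + u\right)$
$\left(W{\left(5 \right)} + y\right) \left(-25773 - 22276\right) = \left(2 \cdot 5 \left(1 + 5\right) + 21436\right) \left(-25773 - 22276\right) = \left(2 \cdot 5 \cdot 6 + 21436\right) \left(-48049\right) = \left(60 + 21436\right) \left(-48049\right) = 21496 \left(-48049\right) = -1032861304$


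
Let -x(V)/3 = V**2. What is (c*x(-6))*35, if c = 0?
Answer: 0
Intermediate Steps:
x(V) = -3*V**2
(c*x(-6))*35 = (0*(-3*(-6)**2))*35 = (0*(-3*36))*35 = (0*(-108))*35 = 0*35 = 0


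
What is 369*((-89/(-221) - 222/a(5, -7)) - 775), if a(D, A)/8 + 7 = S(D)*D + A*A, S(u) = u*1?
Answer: -16937977851/59228 ≈ -2.8598e+5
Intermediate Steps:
S(u) = u
a(D, A) = -56 + 8*A² + 8*D² (a(D, A) = -56 + 8*(D*D + A*A) = -56 + 8*(D² + A²) = -56 + 8*(A² + D²) = -56 + (8*A² + 8*D²) = -56 + 8*A² + 8*D²)
369*((-89/(-221) - 222/a(5, -7)) - 775) = 369*((-89/(-221) - 222/(-56 + 8*(-7)² + 8*5²)) - 775) = 369*((-89*(-1/221) - 222/(-56 + 8*49 + 8*25)) - 775) = 369*((89/221 - 222/(-56 + 392 + 200)) - 775) = 369*((89/221 - 222/536) - 775) = 369*((89/221 - 222*1/536) - 775) = 369*((89/221 - 111/268) - 775) = 369*(-679/59228 - 775) = 369*(-45902379/59228) = -16937977851/59228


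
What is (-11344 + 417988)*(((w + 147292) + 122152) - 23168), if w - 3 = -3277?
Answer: 98815305288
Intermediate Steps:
w = -3274 (w = 3 - 3277 = -3274)
(-11344 + 417988)*(((w + 147292) + 122152) - 23168) = (-11344 + 417988)*(((-3274 + 147292) + 122152) - 23168) = 406644*((144018 + 122152) - 23168) = 406644*(266170 - 23168) = 406644*243002 = 98815305288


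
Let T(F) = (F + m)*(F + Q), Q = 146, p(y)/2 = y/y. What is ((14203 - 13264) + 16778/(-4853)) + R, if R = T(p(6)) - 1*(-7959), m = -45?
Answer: 12280724/4853 ≈ 2530.5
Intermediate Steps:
p(y) = 2 (p(y) = 2*(y/y) = 2*1 = 2)
T(F) = (-45 + F)*(146 + F) (T(F) = (F - 45)*(F + 146) = (-45 + F)*(146 + F))
R = 1595 (R = (-6570 + 2² + 101*2) - 1*(-7959) = (-6570 + 4 + 202) + 7959 = -6364 + 7959 = 1595)
((14203 - 13264) + 16778/(-4853)) + R = ((14203 - 13264) + 16778/(-4853)) + 1595 = (939 + 16778*(-1/4853)) + 1595 = (939 - 16778/4853) + 1595 = 4540189/4853 + 1595 = 12280724/4853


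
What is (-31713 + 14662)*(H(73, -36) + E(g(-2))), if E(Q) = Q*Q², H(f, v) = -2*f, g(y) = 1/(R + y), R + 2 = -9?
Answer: 5469329913/2197 ≈ 2.4895e+6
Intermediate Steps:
R = -11 (R = -2 - 9 = -11)
g(y) = 1/(-11 + y)
E(Q) = Q³
(-31713 + 14662)*(H(73, -36) + E(g(-2))) = (-31713 + 14662)*(-2*73 + (1/(-11 - 2))³) = -17051*(-146 + (1/(-13))³) = -17051*(-146 + (-1/13)³) = -17051*(-146 - 1/2197) = -17051*(-320763/2197) = 5469329913/2197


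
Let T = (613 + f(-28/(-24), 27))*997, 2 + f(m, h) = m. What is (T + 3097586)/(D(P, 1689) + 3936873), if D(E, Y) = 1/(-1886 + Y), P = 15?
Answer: 4382756909/4653383880 ≈ 0.94184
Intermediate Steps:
f(m, h) = -2 + m
T = 3661981/6 (T = (613 + (-2 - 28/(-24)))*997 = (613 + (-2 - 28*(-1/24)))*997 = (613 + (-2 + 7/6))*997 = (613 - ⅚)*997 = (3673/6)*997 = 3661981/6 ≈ 6.1033e+5)
(T + 3097586)/(D(P, 1689) + 3936873) = (3661981/6 + 3097586)/(1/(-1886 + 1689) + 3936873) = 22247497/(6*(1/(-197) + 3936873)) = 22247497/(6*(-1/197 + 3936873)) = 22247497/(6*(775563980/197)) = (22247497/6)*(197/775563980) = 4382756909/4653383880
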